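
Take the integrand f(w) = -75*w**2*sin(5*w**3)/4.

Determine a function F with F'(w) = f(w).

An antiderivative is F(w) = 5*cos(5*w**3)/4.

f matches the chain-rule pattern g'(h)*h' with inner function h(w) = 5*w**3; substituting u = h(w) collapses the integral.
Check: d/dw[5*cos(5*w**3)/4] = -75*w**2*sin(5*w**3)/4 = f(w).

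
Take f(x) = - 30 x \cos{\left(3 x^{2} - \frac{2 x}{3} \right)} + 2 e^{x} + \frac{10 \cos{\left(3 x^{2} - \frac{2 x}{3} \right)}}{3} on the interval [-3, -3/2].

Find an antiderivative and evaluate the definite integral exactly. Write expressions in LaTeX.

Antiderivative: F(x) = 2 e^{x} - 5 \sin{\left(3 x^{2} - \frac{2 x}{3} \right)}; value = - 5 \sin{\left(\frac{31}{4} \right)} + 5 \sin{\left(29 \right)} - \frac{2}{e^{3}} + \frac{2}{e^{\frac{3}{2}}}

Integrate term by term and add the pieces.
F(x) = 2 e^{x} - 5 \sin{\left(3 x^{2} - \frac{2 x}{3} \right)} is an antiderivative of f.
Check: d/dx[2 e^{x} - 5 \sin{\left(3 x^{2} - \frac{2 x}{3} \right)}] = - 30 x \cos{\left(3 x^{2} - \frac{2 x}{3} \right)} + 2 e^{x} + \frac{10 \cos{\left(3 x^{2} - \frac{2 x}{3} \right)}}{3} = f(x).
F(-3/2) = - 5 \sin{\left(\frac{31}{4} \right)} + \frac{2}{e^{\frac{3}{2}}}; F(-3) = \frac{2}{e^{3}} - 5 \sin{\left(29 \right)}.
Integral = F(-3/2) - F(-3) = - 5 \sin{\left(\frac{31}{4} \right)} + 5 \sin{\left(29 \right)} - \frac{2}{e^{3}} + \frac{2}{e^{\frac{3}{2}}}.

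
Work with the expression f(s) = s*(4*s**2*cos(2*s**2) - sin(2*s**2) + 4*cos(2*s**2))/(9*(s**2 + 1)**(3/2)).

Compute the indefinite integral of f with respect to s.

F(s) = sin(2*s**2)/(9*sqrt(s**2 + 1)) + C

Since d/ds undoes antidifferentiation here, F'(s) = f(s) is required of F(s).
Check: d/ds[sin(2*s**2)/(9*sqrt(s**2 + 1))] = (4*s**3*cos(2*s**2) - s*sin(2*s**2) + 4*s*cos(2*s**2))/(9*s**2*sqrt(s**2 + 1) + 9*sqrt(s**2 + 1)), which equals f(s).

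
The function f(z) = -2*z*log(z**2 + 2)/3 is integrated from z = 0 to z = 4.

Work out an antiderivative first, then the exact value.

Antiderivative: F(z) = -z**2*log(z**2 + 2)/3 + z**2/3 - 2*log(z**2 + 2)/3; value = -6*log(18) + 2*log(2)/3 + 16/3

Recover f(z) by differentiating a candidate F(z); any mismatch rules it out.
F(z) = -z**2*log(z**2 + 2)/3 + z**2/3 - 2*log(z**2 + 2)/3 is an antiderivative of f.
Check: d/dz[-z**2*log(z**2 + 2)/3 + z**2/3 - 2*log(z**2 + 2)/3] = -2*z*log(z**2 + 2)/3 = f(z).
F(4) = 16/3 - 6*log(18); F(0) = -2*log(2)/3.
Integral = F(4) - F(0) = -6*log(18) + 2*log(2)/3 + 16/3.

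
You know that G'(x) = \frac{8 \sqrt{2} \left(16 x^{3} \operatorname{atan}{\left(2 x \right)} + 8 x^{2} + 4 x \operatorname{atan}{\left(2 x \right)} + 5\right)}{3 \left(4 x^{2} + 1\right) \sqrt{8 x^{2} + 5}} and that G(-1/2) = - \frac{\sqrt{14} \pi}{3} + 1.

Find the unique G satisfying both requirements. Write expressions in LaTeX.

G(x) = \frac{4 \sqrt{2} \sqrt{8 x^{2} + 5} \operatorname{atan}{\left(2 x \right)} + 3}{3}

Recognize the product-rule pattern: G'(x) = u'v + uv' with u = \frac{8 \sqrt{4 x^{2} + \frac{5}{2}}}{3}, v = \operatorname{atan}{\left(2 x \right)}, so integration by parts undoes it.
A general antiderivative is \frac{8 \sqrt{4 x^{2} + \frac{5}{2}} \operatorname{atan}{\left(2 x \right)}}{3} + C.
The condition gives C = - \frac{\sqrt{14} \pi}{3} + 1 - (- \frac{\sqrt{14} \pi}{3}) = 1.
So G(x) = \frac{4 \sqrt{2} \sqrt{8 x^{2} + 5} \operatorname{atan}{\left(2 x \right)} + 3}{3}.
Check: d/dx[\frac{4 \sqrt{2} \sqrt{8 x^{2} + 5} \operatorname{atan}{\left(2 x \right)} + 3}{3}] = \frac{128 \sqrt{2} x^{3} \operatorname{atan}{\left(2 x \right)} + 64 \sqrt{2} x^{2} + 32 \sqrt{2} x \operatorname{atan}{\left(2 x \right)} + 40 \sqrt{2}}{12 x^{2} \sqrt{8 x^{2} + 5} + 3 \sqrt{8 x^{2} + 5}}, which equals G'(x).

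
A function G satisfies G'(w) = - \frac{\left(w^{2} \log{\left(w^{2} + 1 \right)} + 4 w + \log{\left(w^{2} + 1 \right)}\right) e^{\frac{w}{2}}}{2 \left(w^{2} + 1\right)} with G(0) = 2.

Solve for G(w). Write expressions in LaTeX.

Recognize the product-rule pattern: G'(w) = u'v + uv' with u = - e^{\frac{w}{2}}, v = \log{\left(w^{2} + 1 \right)}, so integration by parts undoes it.
A general antiderivative is - e^{\frac{w}{2}} \log{\left(w^{2} + 1 \right)} + C.
The condition gives C = 2 - (0) = 2.
So G(w) = - e^{\frac{w}{2}} \log{\left(w^{2} + 1 \right)} + 2.
Check: d/dw[- e^{\frac{w}{2}} \log{\left(w^{2} + 1 \right)} + 2] = \frac{- w^{2} e^{\frac{w}{2}} \log{\left(w^{2} + 1 \right)} - 4 w e^{\frac{w}{2}} - e^{\frac{w}{2}} \log{\left(w^{2} + 1 \right)}}{2 w^{2} + 2}, which equals G'(w).

G(w) = - e^{\frac{w}{2}} \log{\left(w^{2} + 1 \right)} + 2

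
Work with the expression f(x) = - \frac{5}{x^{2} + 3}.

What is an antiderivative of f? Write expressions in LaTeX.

A first test for any F(x): its x-derivative must equal f(x) identically.
Check: d/dx[- \frac{5 \sqrt{3} \operatorname{atan}{\left(\frac{\sqrt{3} x}{3} \right)}}{3}] = - \frac{5}{x^{2} + 3} = f(x).

An antiderivative is F(x) = - \frac{5 \sqrt{3} \operatorname{atan}{\left(\frac{\sqrt{3} x}{3} \right)}}{3}.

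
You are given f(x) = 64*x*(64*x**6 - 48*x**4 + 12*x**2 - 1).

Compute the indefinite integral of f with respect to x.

F(x) = 2*(4*x**2 - 1)**4 + C

The substitution u = 4*x**2 - 1 works: f is exactly (dF/du)*(du/dx) for that inner function.
Check: d/dx[2*(4*x**2 - 1)**4] = 4096*x**7 - 3072*x**5 + 768*x**3 - 64*x, which equals f(x).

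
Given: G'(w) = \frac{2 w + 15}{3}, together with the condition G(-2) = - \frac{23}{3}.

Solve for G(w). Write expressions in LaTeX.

G(w) = \frac{w^{2} + 15 w + 3}{3}

A candidate passes only if d/dw[G] lands on the given G'(w) exactly.
A general antiderivative is \frac{w^{2}}{3} + 5 w + C.
The condition gives C = - \frac{23}{3} - (- \frac{26}{3}) = 1.
So G(w) = \frac{w^{2} + 15 w + 3}{3}.
Check: d/dw[\frac{w^{2} + 15 w + 3}{3}] = \frac{2 w}{3} + 5, which equals G'(w).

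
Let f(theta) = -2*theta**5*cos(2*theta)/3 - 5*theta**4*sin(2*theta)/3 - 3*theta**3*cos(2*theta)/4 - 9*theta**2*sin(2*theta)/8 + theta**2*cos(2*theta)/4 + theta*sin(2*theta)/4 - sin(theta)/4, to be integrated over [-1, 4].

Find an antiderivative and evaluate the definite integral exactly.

The integrand splits into summands that can be handled one at a time.
F(theta) = (-8*theta**5*sin(2*theta) - 9*theta**3*sin(2*theta) + 3*theta**2*sin(2*theta) + 6*cos(theta))/24 is an antiderivative of f.
Check: d/dtheta[(-8*theta**5*sin(2*theta) - 9*theta**3*sin(2*theta) + 3*theta**2*sin(2*theta) + 6*cos(theta))/24] = -2*theta**5*cos(2*theta)/3 - 5*theta**4*sin(2*theta)/3 - 3*theta**3*cos(2*theta)/4 - 9*theta**2*sin(2*theta)/8 + theta**2*cos(2*theta)/4 + theta*sin(2*theta)/4 - sin(theta)/4 = f(theta).
F(4) = -1090*sin(8)/3 + cos(4)/4; F(-1) = -5*sin(2)/6 + cos(1)/4.
Integral = F(4) - F(-1) = -1090*sin(8)/3 + cos(4)/4 - cos(1)/4 + 5*sin(2)/6.

Antiderivative: F(theta) = (-8*theta**5*sin(2*theta) - 9*theta**3*sin(2*theta) + 3*theta**2*sin(2*theta) + 6*cos(theta))/24; value = -1090*sin(8)/3 + cos(4)/4 - cos(1)/4 + 5*sin(2)/6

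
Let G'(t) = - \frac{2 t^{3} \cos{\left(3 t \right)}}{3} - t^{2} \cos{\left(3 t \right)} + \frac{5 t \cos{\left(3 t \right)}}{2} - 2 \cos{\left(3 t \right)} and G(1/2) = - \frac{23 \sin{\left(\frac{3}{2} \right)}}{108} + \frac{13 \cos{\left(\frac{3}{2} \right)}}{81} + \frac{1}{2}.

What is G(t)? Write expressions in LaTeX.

Integrate term by term and add the pieces.
A general antiderivative is - \frac{2 t^{3} \sin{\left(3 t \right)}}{9} - \frac{t^{2} \sin{\left(3 t \right)}}{3} - \frac{2 t^{2} \cos{\left(3 t \right)}}{9} + \frac{53 t \sin{\left(3 t \right)}}{54} - \frac{2 t \cos{\left(3 t \right)}}{9} - \frac{16 \sin{\left(3 t \right)}}{27} + \frac{53 \cos{\left(3 t \right)}}{162} + C.
The condition gives C = - \frac{23 \sin{\left(\frac{3}{2} \right)}}{108} + \frac{13 \cos{\left(\frac{3}{2} \right)}}{81} + \frac{1}{2} - (- \frac{23 \sin{\left(\frac{3}{2} \right)}}{108} + \frac{13 \cos{\left(\frac{3}{2} \right)}}{81}) = \frac{1}{2}.
So G(t) = \frac{- 36 t^{3} \sin{\left(3 t \right)} - 54 t^{2} \sin{\left(3 t \right)} - 36 t^{2} \cos{\left(3 t \right)} + 159 t \sin{\left(3 t \right)} - 36 t \cos{\left(3 t \right)} - 96 \sin{\left(3 t \right)} + 53 \cos{\left(3 t \right)} + 81}{162}.
Check: d/dt[\frac{- 36 t^{3} \sin{\left(3 t \right)} - 54 t^{2} \sin{\left(3 t \right)} - 36 t^{2} \cos{\left(3 t \right)} + 159 t \sin{\left(3 t \right)} - 36 t \cos{\left(3 t \right)} - 96 \sin{\left(3 t \right)} + 53 \cos{\left(3 t \right)} + 81}{162}] = - \frac{2 t^{3} \cos{\left(3 t \right)}}{3} - t^{2} \cos{\left(3 t \right)} + \frac{5 t \cos{\left(3 t \right)}}{2} - 2 \cos{\left(3 t \right)} = G'(t).

G(t) = \frac{- 36 t^{3} \sin{\left(3 t \right)} - 54 t^{2} \sin{\left(3 t \right)} - 36 t^{2} \cos{\left(3 t \right)} + 159 t \sin{\left(3 t \right)} - 36 t \cos{\left(3 t \right)} - 96 \sin{\left(3 t \right)} + 53 \cos{\left(3 t \right)} + 81}{162}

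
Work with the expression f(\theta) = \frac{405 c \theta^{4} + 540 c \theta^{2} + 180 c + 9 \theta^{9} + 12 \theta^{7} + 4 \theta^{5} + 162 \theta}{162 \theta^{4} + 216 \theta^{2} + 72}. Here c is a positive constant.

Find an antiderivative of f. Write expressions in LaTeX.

A first test for any F(\theta): its \theta-derivative must equal f(\theta) identically.
Check: d/d\theta[\frac{270 c \theta \left(3 \theta^{2} + 2\right) + \theta^{6} \left(3 \theta^{2} + 2\right) - 162}{108 \left(3 \theta^{2} + 2\right)}] = \frac{405 c \theta^{4} + 540 c \theta^{2} + 180 c + 9 \theta^{9} + 12 \theta^{7} + 4 \theta^{5} + 162 \theta}{162 \theta^{4} + 216 \theta^{2} + 72} = f(\theta).

An antiderivative is F(\theta) = \frac{270 c \theta \left(3 \theta^{2} + 2\right) + \theta^{6} \left(3 \theta^{2} + 2\right) - 162}{108 \left(3 \theta^{2} + 2\right)}.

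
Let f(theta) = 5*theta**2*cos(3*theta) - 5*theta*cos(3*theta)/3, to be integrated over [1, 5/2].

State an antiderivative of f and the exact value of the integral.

Antiderivative: F(theta) = 5*(9*theta**2*sin(3*theta) - 3*theta*sin(3*theta) + 6*theta*cos(3*theta) - 2*sin(3*theta) - cos(3*theta))/27; value = -20*sin(3)/27 + 70*cos(15/2)/27 - 25*cos(3)/27 + 935*sin(15/2)/108

The integrand splits into summands that can be handled one at a time.
F(theta) = 5*(9*theta**2*sin(3*theta) - 3*theta*sin(3*theta) + 6*theta*cos(3*theta) - 2*sin(3*theta) - cos(3*theta))/27 is an antiderivative of f.
Check: d/dtheta[5*(9*theta**2*sin(3*theta) - 3*theta*sin(3*theta) + 6*theta*cos(3*theta) - 2*sin(3*theta) - cos(3*theta))/27] = 5*theta**2*cos(3*theta) - 5*theta*cos(3*theta)/3 = f(theta).
F(5/2) = 70*cos(15/2)/27 + 935*sin(15/2)/108; F(1) = 25*cos(3)/27 + 20*sin(3)/27.
Integral = F(5/2) - F(1) = -20*sin(3)/27 + 70*cos(15/2)/27 - 25*cos(3)/27 + 935*sin(15/2)/108.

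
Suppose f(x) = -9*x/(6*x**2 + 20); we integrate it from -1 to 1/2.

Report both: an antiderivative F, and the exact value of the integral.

f matches the chain-rule pattern g'(h)*h' with inner function h(x) = 3*x**2/2 + 5; substituting u = h(x) collapses the integral.
F(x) = -3*log(3*x**2/2 + 5)/4 is an antiderivative of f.
Check: d/dx[-3*log(3*x**2/2 + 5)/4] = -9*x/(6*x**2 + 20) = f(x).
F(1/2) = -3*log(43/8)/4; F(-1) = -3*log(13/2)/4.
Integral = F(1/2) - F(-1) = -3*log(43/8)/4 + 3*log(13/2)/4.

Antiderivative: F(x) = -3*log(3*x**2/2 + 5)/4; value = -3*log(43/8)/4 + 3*log(13/2)/4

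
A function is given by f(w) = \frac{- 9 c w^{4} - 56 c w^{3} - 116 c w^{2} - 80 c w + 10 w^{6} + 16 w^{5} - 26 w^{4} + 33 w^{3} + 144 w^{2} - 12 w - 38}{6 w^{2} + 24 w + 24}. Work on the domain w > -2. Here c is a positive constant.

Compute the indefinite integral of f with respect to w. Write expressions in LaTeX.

For F(w) to be correct the identity F'(w) - f(w) = 0 must hold.
Check: d/dw[- \frac{c w^{3}}{2} - \frac{5 c w^{2}}{3} + \frac{w^{5}}{3} - w^{4} + \frac{5 w^{3}}{3} + \frac{3 w^{2}}{4} - 2 w - \frac{5}{3 w + 6}] = \frac{- 9 c w^{4} - 56 c w^{3} - 116 c w^{2} - 80 c w + 10 w^{6} + 16 w^{5} - 26 w^{4} + 33 w^{3} + 144 w^{2} - 12 w - 38}{6 w^{2} + 24 w + 24} = f(w).

F(w) = - \frac{c w^{3}}{2} - \frac{5 c w^{2}}{3} + \frac{w^{5}}{3} - w^{4} + \frac{5 w^{3}}{3} + \frac{3 w^{2}}{4} - 2 w - \frac{5}{3 w + 6} + C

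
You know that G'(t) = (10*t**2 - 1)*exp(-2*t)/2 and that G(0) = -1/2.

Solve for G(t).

Recognize the product-rule pattern: G'(t) = u'v + uv' with u = -5*t**2/2 - 5*t/2 - 1, v = exp(-2*t), so integration by parts undoes it.
A general antiderivative is (-5*t**2 - 5*t - 2)*exp(-2*t)/2 + C.
The condition gives C = -1/2 - (-1) = 1/2.
So G(t) = (-5*t**2 - 5*t - 2)*exp(-2*t)/2 + 1/2.
Check: d/dt[(-5*t**2 - 5*t - 2)*exp(-2*t)/2 + 1/2] = (10*t**2 - 1)*exp(-2*t)/2 = G'(t).

G(t) = (-5*t**2 - 5*t - 2)*exp(-2*t)/2 + 1/2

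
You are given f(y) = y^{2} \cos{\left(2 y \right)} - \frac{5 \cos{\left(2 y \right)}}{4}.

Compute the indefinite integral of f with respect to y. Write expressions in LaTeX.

F(y) = \frac{y^{2} \sin{\left(2 y \right)}}{2} + \frac{y \cos{\left(2 y \right)}}{2} - \frac{7 \sin{\left(2 y \right)}}{8} + C

The integrand splits into summands that can be handled one at a time.
Check: d/dy[\frac{y^{2} \sin{\left(2 y \right)}}{2} + \frac{y \cos{\left(2 y \right)}}{2} - \frac{7 \sin{\left(2 y \right)}}{8}] = y^{2} \cos{\left(2 y \right)} - \frac{5 \cos{\left(2 y \right)}}{4} = f(y).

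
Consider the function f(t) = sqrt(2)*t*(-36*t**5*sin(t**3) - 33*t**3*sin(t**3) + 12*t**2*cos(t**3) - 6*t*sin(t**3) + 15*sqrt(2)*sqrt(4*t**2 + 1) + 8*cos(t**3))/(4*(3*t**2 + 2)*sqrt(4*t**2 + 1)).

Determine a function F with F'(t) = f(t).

An antiderivative is F(t) = (sqrt(2)*sqrt(4*t**2 + 1)*cos(t**3) + 5*log(t**2/2 + 1/3))/4.

For F(t) to be correct the identity F'(t) - f(t) = 0 must hold.
Check: d/dt[(sqrt(2)*sqrt(4*t**2 + 1)*cos(t**3) + 5*log(t**2/2 + 1/3))/4] = (-36*sqrt(2)*t**6*sin(t**3) - 33*sqrt(2)*t**4*sin(t**3) + 12*sqrt(2)*t**3*cos(t**3) - 6*sqrt(2)*t**2*sin(t**3) + 30*t*sqrt(4*t**2 + 1) + 8*sqrt(2)*t*cos(t**3))/(12*t**2*sqrt(4*t**2 + 1) + 8*sqrt(4*t**2 + 1)), which equals f(t).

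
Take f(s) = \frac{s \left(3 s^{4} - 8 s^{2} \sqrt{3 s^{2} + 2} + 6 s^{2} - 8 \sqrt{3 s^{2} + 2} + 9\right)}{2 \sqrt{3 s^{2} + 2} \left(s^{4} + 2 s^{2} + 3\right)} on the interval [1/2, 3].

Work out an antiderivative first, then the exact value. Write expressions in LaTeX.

For F(s) to be correct the identity F'(s) - f(s) = 0 must hold.
F(s) = \frac{\sqrt{3 s^{2} + 2} - 2 \log{\left(\frac{s^{4}}{2} + s^{2} + \frac{3}{2} \right)}}{2} is an antiderivative of f.
Check: d/ds[\frac{\sqrt{3 s^{2} + 2} - 2 \log{\left(\frac{s^{4}}{2} + s^{2} + \frac{3}{2} \right)}}{2}] = \frac{3 s^{5} - 8 s^{3} \sqrt{3 s^{2} + 2} + 6 s^{3} - 8 s \sqrt{3 s^{2} + 2} + 9 s}{2 s^{4} \sqrt{3 s^{2} + 2} + 4 s^{2} \sqrt{3 s^{2} + 2} + 6 \sqrt{3 s^{2} + 2}}, which equals f(s).
F(3) = - \log{\left(51 \right)} + \frac{\sqrt{29}}{2}; F(1/2) = - \log{\left(\frac{57}{32} \right)} + \frac{\sqrt{11}}{4}.
Integral = F(3) - F(1/2) = - \log{\left(51 \right)} - \frac{\sqrt{11}}{4} + \log{\left(\frac{57}{32} \right)} + \frac{\sqrt{29}}{2}.

Antiderivative: F(s) = \frac{\sqrt{3 s^{2} + 2} - 2 \log{\left(\frac{s^{4}}{2} + s^{2} + \frac{3}{2} \right)}}{2}; value = - \log{\left(51 \right)} - \frac{\sqrt{11}}{4} + \log{\left(\frac{57}{32} \right)} + \frac{\sqrt{29}}{2}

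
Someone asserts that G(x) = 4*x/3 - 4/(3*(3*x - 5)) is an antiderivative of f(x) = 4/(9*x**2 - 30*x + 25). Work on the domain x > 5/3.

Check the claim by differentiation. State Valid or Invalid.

d/dx[G] = (36*x**2 - 120*x + 112)/(27*x**2 - 90*x + 75)
d/dx[G] - f(x) = 4/3 != 0.

Invalid: d/dx[G] - f = 4/3, which is not 0.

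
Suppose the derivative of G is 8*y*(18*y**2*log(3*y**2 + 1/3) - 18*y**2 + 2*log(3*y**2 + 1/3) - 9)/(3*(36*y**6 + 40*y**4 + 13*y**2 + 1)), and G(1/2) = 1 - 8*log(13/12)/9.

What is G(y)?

Recognize the product-rule pattern: G'(y) = u'v + uv' with u = -4/(3*(2*y**2 + 1)), v = log(3*y**2 + 1/3), so integration by parts undoes it.
A general antiderivative is -4*log(3*y**2 + 1/3)/(3*(2*y**2 + 1)) + C.
The condition gives C = 1 - 8*log(13/12)/9 - (-8*log(13/12)/9) = 1.
So G(y) = 1 - 4*log(3*y**2 + 1/3)/(6*y**2 + 3).
Check: d/dy[1 - 4*log(3*y**2 + 1/3)/(6*y**2 + 3)] = (144*y**3*log(3*y**2 + 1/3) - 144*y**3 + 16*y*log(3*y**2 + 1/3) - 72*y)/(108*y**6 + 120*y**4 + 39*y**2 + 3), which equals G'(y).

G(y) = 1 - 4*log(3*y**2 + 1/3)/(6*y**2 + 3)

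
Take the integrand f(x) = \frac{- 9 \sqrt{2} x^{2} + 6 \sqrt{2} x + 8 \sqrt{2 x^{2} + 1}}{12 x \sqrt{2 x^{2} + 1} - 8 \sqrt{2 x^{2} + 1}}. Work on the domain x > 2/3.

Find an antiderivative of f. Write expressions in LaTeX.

An antiderivative is F(x) = - \frac{3 \sqrt{x^{2} + \frac{1}{2}}}{4} + \frac{2 \log{\left(3 x - 2 \right)}}{3}.

For F(x) to be correct the identity F'(x) - f(x) = 0 must hold.
Check: d/dx[- \frac{3 \sqrt{x^{2} + \frac{1}{2}}}{4} + \frac{2 \log{\left(3 x - 2 \right)}}{3}] = \frac{- 9 \sqrt{2} x^{2} + 6 \sqrt{2} x + 8 \sqrt{2 x^{2} + 1}}{12 x \sqrt{2 x^{2} + 1} - 8 \sqrt{2 x^{2} + 1}} = f(x).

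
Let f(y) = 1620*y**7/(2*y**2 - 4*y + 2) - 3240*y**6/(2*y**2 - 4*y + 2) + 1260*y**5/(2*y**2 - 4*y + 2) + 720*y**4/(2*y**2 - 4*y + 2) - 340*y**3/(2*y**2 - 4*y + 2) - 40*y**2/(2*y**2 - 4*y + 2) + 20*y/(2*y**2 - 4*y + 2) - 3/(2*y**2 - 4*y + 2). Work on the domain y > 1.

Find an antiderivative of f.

An antiderivative is F(y) = (7290*y**7 - 7290*y**6 - 2430*y**5 + 2430*y**4 + 270*y**3 - 270*y**2 - 10*y + 91)/(54*y - 54).

Integrate term by term and add the pieces.
Check: d/dy[(7290*y**7 - 7290*y**6 - 2430*y**5 + 2430*y**4 + 270*y**3 - 270*y**2 - 10*y + 91)/(54*y - 54)] = (1620*y**7 - 3240*y**6 + 1260*y**5 + 720*y**4 - 340*y**3 - 40*y**2 + 20*y - 3)/(2*y**2 - 4*y + 2), which equals f(y).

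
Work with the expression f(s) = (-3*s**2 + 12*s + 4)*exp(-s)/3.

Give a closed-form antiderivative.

Recognize the product-rule pattern: f = u'v + uv' with u = s**2 - 2*s - 10/3, v = exp(-s), so integration by parts undoes it.
Check: d/ds[(3*s**2 - 6*s - 10)*exp(-s)/3] = (-3*s**2 + 12*s + 4)*exp(-s)/3 = f(s).

An antiderivative is F(s) = (3*s**2 - 6*s - 10)*exp(-s)/3.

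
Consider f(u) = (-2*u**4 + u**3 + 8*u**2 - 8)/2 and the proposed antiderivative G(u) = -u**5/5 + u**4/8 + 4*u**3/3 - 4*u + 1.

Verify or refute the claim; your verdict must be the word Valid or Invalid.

d/du[G] = -u**4 + u**3/2 + 4*u**2 - 4
This equals f(u) exactly, so the claim holds.

Valid: G'(u) = f(u).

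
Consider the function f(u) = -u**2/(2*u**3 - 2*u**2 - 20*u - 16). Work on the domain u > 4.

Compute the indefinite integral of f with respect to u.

The denominator factors as 2*(u - 4)*(u + 1)*(u + 2); partial fractions split f into directly integrable pieces: -1/(3*(u + 2)) + 1/(10*(u + 1)) - 4/(15*(u - 4)).
Check: d/du[-4*log(u - 4)/15 + log(u + 1)/10 - log(u + 2)/3] = -u**2/(2*u**3 - 2*u**2 - 20*u - 16) = f(u).

F(u) = -4*log(u - 4)/15 + log(u + 1)/10 - log(u + 2)/3 + C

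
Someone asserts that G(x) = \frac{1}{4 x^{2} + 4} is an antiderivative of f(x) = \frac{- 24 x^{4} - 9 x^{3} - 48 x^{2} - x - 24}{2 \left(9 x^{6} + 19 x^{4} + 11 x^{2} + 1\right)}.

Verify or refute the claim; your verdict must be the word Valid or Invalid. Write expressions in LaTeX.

d/dx[G] = - \frac{x}{2 x^{4} + 4 x^{2} + 2}
d/dx[G] - f(x) = \frac{12}{9 x^{2} + 1} != 0.

Invalid: d/dx[G] - f = \frac{12}{9 x^{2} + 1}, which is not 0.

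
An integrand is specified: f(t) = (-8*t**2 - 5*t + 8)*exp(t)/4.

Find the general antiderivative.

F(t) = (-8*t**2 + 11*t - 3)*exp(t)/4 + C

Recognize the product-rule pattern: f = u'v + uv' with u = -2*t**2 + 11*t/4 - 3/4, v = exp(t), so integration by parts undoes it.
Check: d/dt[(-8*t**2 + 11*t - 3)*exp(t)/4] = -2*t**2*exp(t) - 5*t*exp(t)/4 + 2*exp(t), which equals f(t).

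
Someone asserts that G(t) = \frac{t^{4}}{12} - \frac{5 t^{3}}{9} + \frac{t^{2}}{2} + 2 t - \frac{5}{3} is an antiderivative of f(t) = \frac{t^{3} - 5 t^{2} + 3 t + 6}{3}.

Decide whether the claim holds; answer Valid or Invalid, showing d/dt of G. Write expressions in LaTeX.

d/dt[G] = \frac{t^{3}}{3} - \frac{5 t^{2}}{3} + t + 2
This equals f(t) exactly, so the claim holds.

Valid: G'(t) = f(t).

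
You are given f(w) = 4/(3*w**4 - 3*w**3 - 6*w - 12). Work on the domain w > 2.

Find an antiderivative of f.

An antiderivative is F(w) = (2*log(w - 2) - 4*log(w + 1) + log(w**2 + 2) - 4*sqrt(2)*atan(sqrt(2)*w/2))/27.

Factor the denominator (3*(w - 2)*(w + 1)*(w**2 + 2)) and decompose: f = 2*(w - 4)/(27*(w**2 + 2)) - 4/(27*(w + 1)) + 2/(27*(w - 2)); each piece integrates to a log, atan, or power term.
Check: d/dw[(2*log(w - 2) - 4*log(w + 1) + log(w**2 + 2) - 4*sqrt(2)*atan(sqrt(2)*w/2))/27] = 4/(3*w**4 - 3*w**3 - 6*w - 12) = f(w).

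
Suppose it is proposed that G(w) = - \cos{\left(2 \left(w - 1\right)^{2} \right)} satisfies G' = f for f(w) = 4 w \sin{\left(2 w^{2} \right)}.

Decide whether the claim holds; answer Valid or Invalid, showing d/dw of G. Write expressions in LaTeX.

Invalid: d/dw[G] - f = - 4 w \sin{\left(2 w^{2} \right)} + 4 w \sin{\left(2 w^{2} - 4 w + 2 \right)} - 4 \sin{\left(2 w^{2} - 4 w + 2 \right)}, which is not 0.

d/dw[G] = 4 w \sin{\left(2 w^{2} - 4 w + 2 \right)} - 4 \sin{\left(2 w^{2} - 4 w + 2 \right)}
d/dw[G] - f(w) = - 4 w \sin{\left(2 w^{2} \right)} + 4 w \sin{\left(2 w^{2} - 4 w + 2 \right)} - 4 \sin{\left(2 w^{2} - 4 w + 2 \right)} != 0.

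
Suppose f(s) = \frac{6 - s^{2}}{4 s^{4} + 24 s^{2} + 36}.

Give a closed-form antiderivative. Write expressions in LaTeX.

Any candidate F(s) must reproduce f(s) exactly when differentiated.
Check: d/ds[\frac{3 s}{8 s^{2} + 24} + \frac{\sqrt{3} \operatorname{atan}{\left(\frac{\sqrt{3} s}{3} \right)}}{24}] = \frac{6 - s^{2}}{4 s^{4} + 24 s^{2} + 36} = f(s).

An antiderivative is F(s) = \frac{3 s}{8 s^{2} + 24} + \frac{\sqrt{3} \operatorname{atan}{\left(\frac{\sqrt{3} s}{3} \right)}}{24}.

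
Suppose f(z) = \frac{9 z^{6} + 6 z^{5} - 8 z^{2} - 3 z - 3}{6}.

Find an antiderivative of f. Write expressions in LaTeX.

An antiderivative is F(z) = \frac{3 z^{7}}{14} + \frac{z^{6}}{6} - \frac{4 z^{3}}{9} - \frac{z^{2}}{4} - \frac{z}{2}.

Any candidate F(z) must reproduce f(z) exactly when differentiated.
Check: d/dz[\frac{3 z^{7}}{14} + \frac{z^{6}}{6} - \frac{4 z^{3}}{9} - \frac{z^{2}}{4} - \frac{z}{2}] = \frac{3 z^{6}}{2} + z^{5} - \frac{4 z^{2}}{3} - \frac{z}{2} - \frac{1}{2}, which equals f(z).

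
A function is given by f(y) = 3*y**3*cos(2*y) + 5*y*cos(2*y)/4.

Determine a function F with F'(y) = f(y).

An antiderivative is F(y) = 3*y**3*sin(2*y)/2 + 9*y**2*cos(2*y)/4 - 13*y*sin(2*y)/8 - 13*cos(2*y)/16.

The integrand splits into summands that can be handled one at a time.
Check: d/dy[3*y**3*sin(2*y)/2 + 9*y**2*cos(2*y)/4 - 13*y*sin(2*y)/8 - 13*cos(2*y)/16] = 3*y**3*cos(2*y) + 5*y*cos(2*y)/4 = f(y).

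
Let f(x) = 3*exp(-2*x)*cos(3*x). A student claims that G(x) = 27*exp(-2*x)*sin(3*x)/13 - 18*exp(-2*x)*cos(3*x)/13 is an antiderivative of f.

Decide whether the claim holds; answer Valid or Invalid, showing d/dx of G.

Invalid: d/dx[G] - f = 6*exp(-2*x)*cos(3*x), which is not 0.

d/dx[G] = 9*exp(-2*x)*cos(3*x)
d/dx[G] - f(x) = 6*exp(-2*x)*cos(3*x) != 0.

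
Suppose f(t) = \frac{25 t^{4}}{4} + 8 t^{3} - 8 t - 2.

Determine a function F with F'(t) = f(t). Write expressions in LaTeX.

An antiderivative is F(t) = \frac{t \left(5 t^{4} + 8 t^{3} - 16 t - 8\right)}{4}.

Integrate term by term and add the pieces.
Check: d/dt[\frac{t \left(5 t^{4} + 8 t^{3} - 16 t - 8\right)}{4}] = \frac{25 t^{4}}{4} + 8 t^{3} - 8 t - 2 = f(t).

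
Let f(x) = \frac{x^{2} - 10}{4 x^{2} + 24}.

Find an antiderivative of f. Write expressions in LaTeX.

Any candidate F(x) must reproduce f(x) exactly when differentiated.
Check: d/dx[\frac{x}{4} - \frac{2 \sqrt{6} \operatorname{atan}{\left(\frac{\sqrt{6} x}{6} \right)}}{3}] = \frac{x^{2} - 10}{4 x^{2} + 24} = f(x).

An antiderivative is F(x) = \frac{x}{4} - \frac{2 \sqrt{6} \operatorname{atan}{\left(\frac{\sqrt{6} x}{6} \right)}}{3}.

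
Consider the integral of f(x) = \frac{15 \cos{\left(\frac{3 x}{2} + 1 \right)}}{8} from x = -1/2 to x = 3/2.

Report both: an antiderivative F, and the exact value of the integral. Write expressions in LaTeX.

Any candidate F(x) must reproduce f(x) exactly when differentiated.
F(x) = \frac{5 \sin{\left(\frac{3 x}{2} + 1 \right)}}{4} is an antiderivative of f.
Check: d/dx[\frac{5 \sin{\left(\frac{3 x}{2} + 1 \right)}}{4}] = \frac{15 \cos{\left(\frac{3 x}{2} + 1 \right)}}{8} = f(x).
F(3/2) = \frac{5 \sin{\left(\frac{13}{4} \right)}}{4}; F(-1/2) = \frac{5 \sin{\left(\frac{1}{4} \right)}}{4}.
Integral = F(3/2) - F(-1/2) = - \frac{5 \sin{\left(\frac{1}{4} \right)}}{4} + \frac{5 \sin{\left(\frac{13}{4} \right)}}{4}.

Antiderivative: F(x) = \frac{5 \sin{\left(\frac{3 x}{2} + 1 \right)}}{4}; value = - \frac{5 \sin{\left(\frac{1}{4} \right)}}{4} + \frac{5 \sin{\left(\frac{13}{4} \right)}}{4}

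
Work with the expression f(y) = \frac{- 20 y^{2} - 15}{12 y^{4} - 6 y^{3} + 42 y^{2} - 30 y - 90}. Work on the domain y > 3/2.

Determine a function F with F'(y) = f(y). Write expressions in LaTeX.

Factor the denominator (6 \left(y + 1\right) \left(2 y - 3\right) \left(y^{2} + 5\right)) and decompose: f = \frac{85 \left(y - 13\right)}{1044 \left(y^{2} + 5\right)} - \frac{16}{29 \left(2 y - 3\right)} + \frac{7}{36 \left(y + 1\right)}; each piece integrates to a log, atan, or power term.
Check: d/dy[\frac{- 576 \log{\left(y - \frac{3}{2} \right)} + 406 \log{\left(y + 1 \right)} + 85 \log{\left(y^{2} + 5 \right)} - 442 \sqrt{5} \operatorname{atan}{\left(\frac{\sqrt{5} y}{5} \right)}}{2088}] = \frac{- 20 y^{2} - 15}{12 y^{4} - 6 y^{3} + 42 y^{2} - 30 y - 90} = f(y).

An antiderivative is F(y) = \frac{- 576 \log{\left(y - \frac{3}{2} \right)} + 406 \log{\left(y + 1 \right)} + 85 \log{\left(y^{2} + 5 \right)} - 442 \sqrt{5} \operatorname{atan}{\left(\frac{\sqrt{5} y}{5} \right)}}{2088}.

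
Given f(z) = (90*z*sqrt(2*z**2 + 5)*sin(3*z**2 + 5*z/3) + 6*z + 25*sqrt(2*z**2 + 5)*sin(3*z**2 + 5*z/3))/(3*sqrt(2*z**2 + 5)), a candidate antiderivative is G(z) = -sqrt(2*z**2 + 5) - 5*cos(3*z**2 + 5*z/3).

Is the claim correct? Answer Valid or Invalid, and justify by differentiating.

Invalid: d/dz[G] - f = -4*z/sqrt(2*z**2 + 5), which is not 0.

d/dz[G] = (90*z*sqrt(2*z**2 + 5)*sin(3*z**2 + 5*z/3) - 6*z + 25*sqrt(2*z**2 + 5)*sin(3*z**2 + 5*z/3))/(3*sqrt(2*z**2 + 5))
d/dz[G] - f(z) = -4*z/sqrt(2*z**2 + 5) != 0.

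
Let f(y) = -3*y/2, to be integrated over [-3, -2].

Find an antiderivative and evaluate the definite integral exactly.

Antiderivative: F(y) = -3*y**2/4; value = 15/4

Recover f(y) by differentiating a candidate F(y); any mismatch rules it out.
F(y) = -3*y**2/4 is an antiderivative of f.
Check: d/dy[-3*y**2/4] = -3*y/2 = f(y).
F(-2) = -3; F(-3) = -27/4.
Integral = F(-2) - F(-3) = 15/4.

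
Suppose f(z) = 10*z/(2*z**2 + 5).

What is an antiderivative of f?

The substitution u = z**2 + 5/2 works: f is exactly (dF/du)*(du/dz) for that inner function.
Check: d/dz[5*log(z**2 + 5/2)/2] = 10*z/(2*z**2 + 5) = f(z).

An antiderivative is F(z) = 5*log(z**2 + 5/2)/2.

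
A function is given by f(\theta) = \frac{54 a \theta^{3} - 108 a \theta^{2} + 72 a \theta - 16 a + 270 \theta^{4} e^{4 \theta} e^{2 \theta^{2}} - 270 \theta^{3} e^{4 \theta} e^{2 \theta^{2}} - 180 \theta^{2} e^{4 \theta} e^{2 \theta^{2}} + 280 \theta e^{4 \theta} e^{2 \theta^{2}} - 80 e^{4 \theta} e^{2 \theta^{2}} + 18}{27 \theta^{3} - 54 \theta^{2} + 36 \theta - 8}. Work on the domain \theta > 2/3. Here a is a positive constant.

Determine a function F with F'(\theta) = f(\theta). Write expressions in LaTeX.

An antiderivative is F(\theta) = 2 a \theta + \frac{5 e^{2 \theta^{2} + 4 \theta}}{2} - \frac{3}{\left(3 \theta - 2\right)^{2}}.

A first test for any F(\theta): its \theta-derivative must equal f(\theta) identically.
Check: d/d\theta[2 a \theta + \frac{5 e^{2 \theta^{2} + 4 \theta}}{2} - \frac{3}{\left(3 \theta - 2\right)^{2}}] = \frac{54 a \theta^{3} - 108 a \theta^{2} + 72 a \theta - 16 a + 270 \theta^{4} e^{4 \theta} e^{2 \theta^{2}} - 270 \theta^{3} e^{4 \theta} e^{2 \theta^{2}} - 180 \theta^{2} e^{4 \theta} e^{2 \theta^{2}} + 280 \theta e^{4 \theta} e^{2 \theta^{2}} - 80 e^{4 \theta} e^{2 \theta^{2}} + 18}{27 \theta^{3} - 54 \theta^{2} + 36 \theta - 8} = f(\theta).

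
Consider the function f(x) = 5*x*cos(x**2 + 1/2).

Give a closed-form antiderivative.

An antiderivative is F(x) = 5*sin(x**2 + 1/2)/2.

The substitution u = x**2 + 1/2 works: f is exactly (dF/du)*(du/dx) for that inner function.
Check: d/dx[5*sin(x**2 + 1/2)/2] = 5*x*cos(x**2 + 1/2) = f(x).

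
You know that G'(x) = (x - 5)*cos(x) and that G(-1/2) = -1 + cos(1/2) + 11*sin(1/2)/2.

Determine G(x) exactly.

G(x) = x*sin(x) - 5*sin(x) + cos(x) - 1

A candidate passes only if d/dx[G] lands on the given G'(x) exactly.
A general antiderivative is x*sin(x) - 5*sin(x) + cos(x) + C.
The condition gives C = -1 + cos(1/2) + 11*sin(1/2)/2 - (cos(1/2) + 11*sin(1/2)/2) = -1.
So G(x) = x*sin(x) - 5*sin(x) + cos(x) - 1.
Check: d/dx[x*sin(x) - 5*sin(x) + cos(x) - 1] = x*cos(x) - 5*cos(x), which equals G'(x).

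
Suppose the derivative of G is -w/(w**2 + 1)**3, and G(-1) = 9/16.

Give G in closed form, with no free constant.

G'(w) matches the chain-rule pattern g'(h)*h' with inner function h(w) = w**4 + 2*w**2 + 1; substituting u = h(w) collapses the integral.
A general antiderivative is 1/(4*(w**4 + 2*w**2 + 1)) + C.
The condition gives C = 9/16 - (1/16) = 1/2.
So G(w) = (2*w**4 + 4*w**2 + 3)/(4*(w**2 + 1)**2).
Check: d/dw[(2*w**4 + 4*w**2 + 3)/(4*(w**2 + 1)**2)] = -w/(w**6 + 3*w**4 + 3*w**2 + 1), which equals G'(w).

G(w) = (2*w**4 + 4*w**2 + 3)/(4*(w**2 + 1)**2)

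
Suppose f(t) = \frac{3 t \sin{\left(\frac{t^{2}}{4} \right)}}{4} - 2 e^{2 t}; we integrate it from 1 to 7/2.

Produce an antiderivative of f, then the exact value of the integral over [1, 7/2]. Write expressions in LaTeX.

The integrand splits into summands that can be handled one at a time.
F(t) = - e^{2 t} - \frac{3 \cos{\left(\frac{t^{2}}{4} \right)}}{2} is an antiderivative of f.
Check: d/dt[- e^{2 t} - \frac{3 \cos{\left(\frac{t^{2}}{4} \right)}}{2}] = \frac{3 t \sin{\left(\frac{t^{2}}{4} \right)}}{4} - 2 e^{2 t} = f(t).
F(7/2) = - e^{7} - \frac{3 \cos{\left(\frac{49}{16} \right)}}{2}; F(1) = - e^{2} - \frac{3 \cos{\left(\frac{1}{4} \right)}}{2}.
Integral = F(7/2) - F(1) = - e^{7} + \frac{3 \cos{\left(\frac{1}{4} \right)}}{2} - \frac{3 \cos{\left(\frac{49}{16} \right)}}{2} + e^{2}.

Antiderivative: F(t) = - e^{2 t} - \frac{3 \cos{\left(\frac{t^{2}}{4} \right)}}{2}; value = - e^{7} + \frac{3 \cos{\left(\frac{1}{4} \right)}}{2} - \frac{3 \cos{\left(\frac{49}{16} \right)}}{2} + e^{2}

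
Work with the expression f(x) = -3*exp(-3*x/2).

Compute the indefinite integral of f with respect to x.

F(x) = 2*exp(-3*x/2) + C

Check any antiderivative F(x) by computing F'(x) and comparing it with f(x).
Check: d/dx[2*exp(-3*x/2)] = -3*exp(-3*x/2) = f(x).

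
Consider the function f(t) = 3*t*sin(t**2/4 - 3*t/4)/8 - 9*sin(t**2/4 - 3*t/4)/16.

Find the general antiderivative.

The substitution u = t**2/4 - 3*t/4 works: f is exactly (dF/du)*(du/dt) for that inner function.
Check: d/dt[-3*cos(t**2/4 - 3*t/4)/4] = 3*t*sin(t**2/4 - 3*t/4)/8 - 9*sin(t**2/4 - 3*t/4)/16 = f(t).

F(t) = -3*cos(t**2/4 - 3*t/4)/4 + C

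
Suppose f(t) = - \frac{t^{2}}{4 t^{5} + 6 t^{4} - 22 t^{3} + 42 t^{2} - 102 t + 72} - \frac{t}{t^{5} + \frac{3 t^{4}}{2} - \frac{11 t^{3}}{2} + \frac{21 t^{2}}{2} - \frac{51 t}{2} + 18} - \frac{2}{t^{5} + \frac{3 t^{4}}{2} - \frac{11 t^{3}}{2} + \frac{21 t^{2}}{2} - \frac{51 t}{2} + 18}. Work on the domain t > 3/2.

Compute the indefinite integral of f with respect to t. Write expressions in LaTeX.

Factor the denominator (2 \left(t - 1\right) \left(t + 4\right) \left(2 t - 3\right) \left(t^{2} + 3\right)) and decompose: f = - \frac{127 t - 261}{3192 \left(t^{2} + 3\right)} - \frac{130}{231 \left(2 t - 3\right)} - \frac{4}{1045 \left(t + 4\right)} + \frac{13}{40 \left(t - 1\right)}; each piece integrates to a log, atan, or power term.
Check: d/dt[\frac{- 98800 \log{\left(t - \frac{3}{2} \right)} + 114114 \log{\left(t - 1 \right)} - 1344 \log{\left(t + 4 \right)} - 6985 \log{\left(t^{2} + 3 \right)} + 9570 \sqrt{3} \operatorname{atan}{\left(\frac{\sqrt{3} t}{3} \right)}}{351120}] = \frac{- t^{2} - 4 t - 8}{4 t^{5} + 6 t^{4} - 22 t^{3} + 42 t^{2} - 102 t + 72}, which equals f(t).

F(t) = \frac{- 98800 \log{\left(t - \frac{3}{2} \right)} + 114114 \log{\left(t - 1 \right)} - 1344 \log{\left(t + 4 \right)} - 6985 \log{\left(t^{2} + 3 \right)} + 9570 \sqrt{3} \operatorname{atan}{\left(\frac{\sqrt{3} t}{3} \right)}}{351120} + C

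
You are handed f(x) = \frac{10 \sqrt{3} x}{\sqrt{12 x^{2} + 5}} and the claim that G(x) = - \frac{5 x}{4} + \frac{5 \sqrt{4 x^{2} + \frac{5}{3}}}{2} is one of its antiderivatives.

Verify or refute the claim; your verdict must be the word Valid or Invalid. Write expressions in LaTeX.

Invalid: d/dx[G] - f = - \frac{5}{4}, which is not 0.

d/dx[G] = \frac{40 \sqrt{3} x - 5 \sqrt{12 x^{2} + 5}}{4 \sqrt{12 x^{2} + 5}}
d/dx[G] - f(x) = - \frac{5}{4} != 0.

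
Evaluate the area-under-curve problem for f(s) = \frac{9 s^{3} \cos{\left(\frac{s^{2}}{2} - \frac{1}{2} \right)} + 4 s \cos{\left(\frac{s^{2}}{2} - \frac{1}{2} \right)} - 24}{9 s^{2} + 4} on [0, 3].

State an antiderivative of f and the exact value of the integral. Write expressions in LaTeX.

Antiderivative: F(s) = \sin{\left(\frac{s^{2}}{2} - \frac{1}{2} \right)} - 4 \operatorname{atan}{\left(\frac{3 s}{2} \right)}; value = - 4 \operatorname{atan}{\left(\frac{9}{2} \right)} + \sin{\left(4 \right)} + \sin{\left(\frac{1}{2} \right)}

A candidate is checked by its d/ds: the result must match f(s).
F(s) = \sin{\left(\frac{s^{2}}{2} - \frac{1}{2} \right)} - 4 \operatorname{atan}{\left(\frac{3 s}{2} \right)} is an antiderivative of f.
Check: d/ds[\sin{\left(\frac{s^{2}}{2} - \frac{1}{2} \right)} - 4 \operatorname{atan}{\left(\frac{3 s}{2} \right)}] = \frac{9 s^{3} \cos{\left(\frac{s^{2}}{2} - \frac{1}{2} \right)} + 4 s \cos{\left(\frac{s^{2}}{2} - \frac{1}{2} \right)} - 24}{9 s^{2} + 4} = f(s).
F(3) = - 4 \operatorname{atan}{\left(\frac{9}{2} \right)} + \sin{\left(4 \right)}; F(0) = - \sin{\left(\frac{1}{2} \right)}.
Integral = F(3) - F(0) = - 4 \operatorname{atan}{\left(\frac{9}{2} \right)} + \sin{\left(4 \right)} + \sin{\left(\frac{1}{2} \right)}.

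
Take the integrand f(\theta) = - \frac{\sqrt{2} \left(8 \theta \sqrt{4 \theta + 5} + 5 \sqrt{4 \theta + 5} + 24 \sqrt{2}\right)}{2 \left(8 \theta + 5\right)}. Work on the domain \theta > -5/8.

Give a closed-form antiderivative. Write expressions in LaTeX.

Whatever form F(\theta) takes, F'(\theta) = f(\theta) is non-negotiable.
Check: d/d\theta[\frac{\sqrt{2} \left(- 4 \theta \sqrt{4 \theta + 5} - 5 \sqrt{4 \theta + 5} - 18 \sqrt{2} \log{\left(4 \theta + \frac{5}{2} \right)}\right)}{12}] = \frac{- 32 \sqrt{2} \theta^{2} - 60 \sqrt{2} \theta - 48 \sqrt{4 \theta + 5} - 25 \sqrt{2}}{16 \theta \sqrt{4 \theta + 5} + 10 \sqrt{4 \theta + 5}}, which equals f(\theta).

An antiderivative is F(\theta) = \frac{\sqrt{2} \left(- 4 \theta \sqrt{4 \theta + 5} - 5 \sqrt{4 \theta + 5} - 18 \sqrt{2} \log{\left(4 \theta + \frac{5}{2} \right)}\right)}{12}.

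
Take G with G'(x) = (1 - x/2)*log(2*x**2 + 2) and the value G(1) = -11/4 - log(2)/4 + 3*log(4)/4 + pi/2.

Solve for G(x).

G(x) = -x**2*log(2*x**2 + 2)/4 + x**2/4 + x*log(2*x**2 + 2) - 2*x - log(x**2 + 1)/4 + 2*atan(x) - 1

A candidate passes only if d/dx[G] lands on the given G'(x) exactly.
A general antiderivative is x**2/4 - 2*x + (-x**2/4 + x)*log(2*x**2 + 2) - log(x**2 + 1)/4 + 2*atan(x) + C.
The condition gives C = -11/4 - log(2)/4 + 3*log(4)/4 + pi/2 - (-7/4 - log(2)/4 + 3*log(4)/4 + pi/2) = -1.
So G(x) = -x**2*log(2*x**2 + 2)/4 + x**2/4 + x*log(2*x**2 + 2) - 2*x - log(x**2 + 1)/4 + 2*atan(x) - 1.
Check: d/dx[-x**2*log(2*x**2 + 2)/4 + x**2/4 + x*log(2*x**2 + 2) - 2*x - log(x**2 + 1)/4 + 2*atan(x) - 1] = -x*log(x**2 + 1)/2 - x*log(2)/2 + log(x**2 + 1) + log(2), which equals G'(x).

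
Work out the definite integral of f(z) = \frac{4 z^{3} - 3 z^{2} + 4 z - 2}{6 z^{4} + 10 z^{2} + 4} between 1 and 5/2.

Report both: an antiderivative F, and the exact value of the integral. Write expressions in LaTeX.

A candidate is checked by its d/dz: the result must match f(z).
F(z) = \frac{2 \log{\left(2 z^{2} + \frac{4}{3} \right)} - 3 \operatorname{atan}{\left(z \right)}}{6} is an antiderivative of f.
Check: d/dz[\frac{2 \log{\left(2 z^{2} + \frac{4}{3} \right)} - 3 \operatorname{atan}{\left(z \right)}}{6}] = \frac{4 z^{3} - 3 z^{2} + 4 z - 2}{6 z^{4} + 10 z^{2} + 4} = f(z).
F(5/2) = - \frac{\operatorname{atan}{\left(\frac{5}{2} \right)}}{2} + \frac{\log{\left(\frac{83}{6} \right)}}{3}; F(1) = - \frac{\pi}{8} + \frac{\log{\left(\frac{10}{3} \right)}}{3}.
Integral = F(5/2) - F(1) = - \frac{\operatorname{atan}{\left(\frac{5}{2} \right)}}{2} - \frac{\log{\left(\frac{10}{3} \right)}}{3} + \frac{\pi}{8} + \frac{\log{\left(\frac{83}{6} \right)}}{3}.

Antiderivative: F(z) = \frac{2 \log{\left(2 z^{2} + \frac{4}{3} \right)} - 3 \operatorname{atan}{\left(z \right)}}{6}; value = - \frac{\operatorname{atan}{\left(\frac{5}{2} \right)}}{2} - \frac{\log{\left(\frac{10}{3} \right)}}{3} + \frac{\pi}{8} + \frac{\log{\left(\frac{83}{6} \right)}}{3}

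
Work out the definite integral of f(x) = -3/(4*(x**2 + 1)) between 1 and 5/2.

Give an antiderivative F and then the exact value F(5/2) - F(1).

Antiderivative: F(x) = -3*atan(x)/4; value = -3*atan(5/2)/4 + 3*pi/16

For F(x) to be correct the identity F'(x) - f(x) = 0 must hold.
F(x) = -3*atan(x)/4 is an antiderivative of f.
Check: d/dx[-3*atan(x)/4] = -3/(4*x**2 + 4), which equals f(x).
F(5/2) = -3*atan(5/2)/4; F(1) = -3*pi/16.
Integral = F(5/2) - F(1) = -3*atan(5/2)/4 + 3*pi/16.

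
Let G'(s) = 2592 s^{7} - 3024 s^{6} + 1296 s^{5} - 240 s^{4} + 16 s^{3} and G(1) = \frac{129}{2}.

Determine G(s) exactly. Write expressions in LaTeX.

The substitution u = - 3 s^{2} + s works: G'(s) is exactly (dG/du)*(du/ds) for that inner function.
A general antiderivative is 4 \left(- 3 s^{2} + s\right)^{4} + C.
The condition gives C = \frac{129}{2} - (64) = \frac{1}{2}.
So G(s) = 324 s^{8} - 432 s^{7} + 216 s^{6} - 48 s^{5} + 4 s^{4} + \frac{1}{2}.
Check: d/ds[324 s^{8} - 432 s^{7} + 216 s^{6} - 48 s^{5} + 4 s^{4} + \frac{1}{2}] = 2592 s^{7} - 3024 s^{6} + 1296 s^{5} - 240 s^{4} + 16 s^{3} = G'(s).

G(s) = 324 s^{8} - 432 s^{7} + 216 s^{6} - 48 s^{5} + 4 s^{4} + \frac{1}{2}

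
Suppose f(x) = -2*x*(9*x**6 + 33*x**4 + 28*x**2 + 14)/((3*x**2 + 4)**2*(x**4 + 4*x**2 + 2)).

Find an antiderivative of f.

An antiderivative is F(x) = -log(x**4 + 4*x**2 + 2)/2 - 1/(x**2 + 4/3).

Any candidate F(x) must reproduce f(x) exactly when differentiated.
Check: d/dx[-log(x**4 + 4*x**2 + 2)/2 - 1/(x**2 + 4/3)] = (-18*x**7 - 66*x**5 - 56*x**3 - 28*x)/(9*x**8 + 60*x**6 + 130*x**4 + 112*x**2 + 32), which equals f(x).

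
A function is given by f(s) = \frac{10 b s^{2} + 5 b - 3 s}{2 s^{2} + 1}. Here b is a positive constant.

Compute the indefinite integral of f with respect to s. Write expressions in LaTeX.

Check any antiderivative F(s) by computing F'(s) and comparing it with f(s).
Check: d/ds[5 b s - \frac{3 \log{\left(s^{2} + \frac{1}{2} \right)}}{4}] = \frac{10 b s^{2} + 5 b - 3 s}{2 s^{2} + 1} = f(s).

F(s) = 5 b s - \frac{3 \log{\left(s^{2} + \frac{1}{2} \right)}}{4} + C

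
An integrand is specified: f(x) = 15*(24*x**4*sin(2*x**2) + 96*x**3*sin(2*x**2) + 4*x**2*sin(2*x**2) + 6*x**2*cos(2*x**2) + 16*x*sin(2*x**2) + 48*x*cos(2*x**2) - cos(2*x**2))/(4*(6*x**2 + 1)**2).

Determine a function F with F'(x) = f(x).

An antiderivative is F(x) = -5*x*cos(2*x**2)/(8*x**2 + 4/3) - 20*cos(2*x**2)/(8*x**2 + 4/3).

Since d/dx undoes antidifferentiation here, F'(x) = f(x) is required of F(x).
Check: d/dx[-5*x*cos(2*x**2)/(8*x**2 + 4/3) - 20*cos(2*x**2)/(8*x**2 + 4/3)] = (360*x**4*sin(2*x**2) + 1440*x**3*sin(2*x**2) + 60*x**2*sin(2*x**2) + 90*x**2*cos(2*x**2) + 240*x*sin(2*x**2) + 720*x*cos(2*x**2) - 15*cos(2*x**2))/(144*x**4 + 48*x**2 + 4), which equals f(x).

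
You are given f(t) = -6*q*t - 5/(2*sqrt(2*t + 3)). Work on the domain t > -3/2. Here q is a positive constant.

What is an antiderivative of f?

Integrate term by term and add the pieces.
Check: d/dt[(-6*q*t**2 - 5*sqrt(2*t + 3))/2] = (-12*q*t*sqrt(2*t + 3) - 5)/(2*sqrt(2*t + 3)), which equals f(t).

An antiderivative is F(t) = (-6*q*t**2 - 5*sqrt(2*t + 3))/2.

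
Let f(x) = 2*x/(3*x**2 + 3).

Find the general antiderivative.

F(x) = log(3*x**2 + 3)/3 + C

The substitution u = 3*x**2 + 3 works: f is exactly (dF/du)*(du/dx) for that inner function.
Check: d/dx[log(3*x**2 + 3)/3] = 2*x/(3*x**2 + 3) = f(x).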